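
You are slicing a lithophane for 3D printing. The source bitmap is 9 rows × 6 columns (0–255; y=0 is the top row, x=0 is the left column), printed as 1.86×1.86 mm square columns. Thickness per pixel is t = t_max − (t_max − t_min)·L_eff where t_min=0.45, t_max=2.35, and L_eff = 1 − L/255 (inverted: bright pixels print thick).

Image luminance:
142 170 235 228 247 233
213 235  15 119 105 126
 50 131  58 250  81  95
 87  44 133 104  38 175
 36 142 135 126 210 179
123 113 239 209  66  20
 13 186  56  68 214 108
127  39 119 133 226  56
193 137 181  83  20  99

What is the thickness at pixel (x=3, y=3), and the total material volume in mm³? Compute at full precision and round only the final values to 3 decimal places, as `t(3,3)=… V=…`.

t(3,3)=1.225 V=263.737

span = t_max - t_min = 2.35 - 0.45 = 1.900
L(3,3) = 104, L_eff = 1 - 104/255 = 0.592157 (inverted)
t(3,3) = 2.35 - 1.900·0.592157 = 1.225
Σt over all 9·6 pixels = 2287/30 ≈ 76.2333333
V = pitch²·Σt = 1.86²·2287/30 = 263.737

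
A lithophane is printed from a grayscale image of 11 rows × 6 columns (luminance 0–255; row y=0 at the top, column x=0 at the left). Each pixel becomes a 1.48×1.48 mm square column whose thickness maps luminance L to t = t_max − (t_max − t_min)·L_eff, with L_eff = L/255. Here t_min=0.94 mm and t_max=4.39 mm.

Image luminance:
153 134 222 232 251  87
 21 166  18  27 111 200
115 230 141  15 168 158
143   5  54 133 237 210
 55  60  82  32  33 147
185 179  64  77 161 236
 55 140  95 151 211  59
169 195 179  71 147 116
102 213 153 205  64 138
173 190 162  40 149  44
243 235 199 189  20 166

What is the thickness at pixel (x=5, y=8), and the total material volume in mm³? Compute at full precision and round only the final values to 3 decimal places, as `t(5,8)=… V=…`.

span = t_max - t_min = 4.39 - 0.94 = 3.450
L(5,8) = 138, L_eff = 138/255 = 0.541176
t(5,8) = 4.39 - 3.450·0.541176 = 2.523
Σt over all 11·6 pixels = 289813/1700 ≈ 170.4782353
V = pitch²·Σt = 1.48²·289813/1700 = 373.416

t(5,8)=2.523 V=373.416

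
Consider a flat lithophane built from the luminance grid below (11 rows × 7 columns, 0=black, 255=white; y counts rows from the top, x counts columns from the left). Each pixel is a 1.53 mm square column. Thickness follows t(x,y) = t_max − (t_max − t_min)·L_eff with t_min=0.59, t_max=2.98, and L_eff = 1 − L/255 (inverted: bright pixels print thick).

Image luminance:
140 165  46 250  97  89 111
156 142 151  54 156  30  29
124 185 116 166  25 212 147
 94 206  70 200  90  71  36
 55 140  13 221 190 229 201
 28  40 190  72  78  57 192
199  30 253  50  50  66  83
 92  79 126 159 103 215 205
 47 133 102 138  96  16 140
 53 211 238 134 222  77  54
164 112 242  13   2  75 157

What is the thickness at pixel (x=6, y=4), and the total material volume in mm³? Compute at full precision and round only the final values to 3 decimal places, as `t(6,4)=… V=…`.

t(6,4)=2.474 V=308.197

span = t_max - t_min = 2.98 - 0.59 = 2.390
L(6,4) = 201, L_eff = 1 - 201/255 = 0.211765 (inverted)
t(6,4) = 2.98 - 2.390·0.211765 = 2.474
Σt over all 11·7 pixels = 671453/5100 ≈ 131.6574510
V = pitch²·Σt = 1.53²·671453/5100 = 308.197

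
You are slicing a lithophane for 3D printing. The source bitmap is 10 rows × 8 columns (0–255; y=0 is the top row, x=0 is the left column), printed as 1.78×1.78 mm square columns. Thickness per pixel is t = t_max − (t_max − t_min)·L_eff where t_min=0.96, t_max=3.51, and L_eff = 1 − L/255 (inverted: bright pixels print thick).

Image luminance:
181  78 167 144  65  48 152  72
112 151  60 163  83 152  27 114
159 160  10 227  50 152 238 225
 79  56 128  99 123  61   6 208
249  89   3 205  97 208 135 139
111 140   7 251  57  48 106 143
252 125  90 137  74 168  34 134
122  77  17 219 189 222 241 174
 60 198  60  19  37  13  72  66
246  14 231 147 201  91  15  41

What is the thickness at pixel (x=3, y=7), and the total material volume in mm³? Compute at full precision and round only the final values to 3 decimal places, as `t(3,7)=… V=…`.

span = t_max - t_min = 3.51 - 0.96 = 2.550
L(3,7) = 219, L_eff = 1 - 219/255 = 0.141176 (inverted)
t(3,7) = 3.51 - 2.550·0.141176 = 3.150
Σt over all 10·8 pixels = 172.04
V = pitch²·Σt = 1.78²·172.04 = 545.092

t(3,7)=3.150 V=545.092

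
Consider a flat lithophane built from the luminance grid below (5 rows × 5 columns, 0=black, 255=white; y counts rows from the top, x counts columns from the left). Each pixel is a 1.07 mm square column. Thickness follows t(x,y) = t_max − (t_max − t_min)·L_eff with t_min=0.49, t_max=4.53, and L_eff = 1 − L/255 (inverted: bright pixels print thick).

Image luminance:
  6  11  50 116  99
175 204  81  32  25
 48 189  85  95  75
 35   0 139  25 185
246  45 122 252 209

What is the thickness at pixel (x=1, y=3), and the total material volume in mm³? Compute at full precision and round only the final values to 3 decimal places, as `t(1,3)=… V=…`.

t(1,3)=0.490 V=60.261

span = t_max - t_min = 4.53 - 0.49 = 4.040
L(1,3) = 0, L_eff = 1 - 0/255 = 1.000000 (inverted)
t(1,3) = 4.53 - 4.040·1.000000 = 0.490
Σt over all 5·5 pixels = 1342171/25500 ≈ 52.6341569
V = pitch²·Σt = 1.07²·1342171/25500 = 60.261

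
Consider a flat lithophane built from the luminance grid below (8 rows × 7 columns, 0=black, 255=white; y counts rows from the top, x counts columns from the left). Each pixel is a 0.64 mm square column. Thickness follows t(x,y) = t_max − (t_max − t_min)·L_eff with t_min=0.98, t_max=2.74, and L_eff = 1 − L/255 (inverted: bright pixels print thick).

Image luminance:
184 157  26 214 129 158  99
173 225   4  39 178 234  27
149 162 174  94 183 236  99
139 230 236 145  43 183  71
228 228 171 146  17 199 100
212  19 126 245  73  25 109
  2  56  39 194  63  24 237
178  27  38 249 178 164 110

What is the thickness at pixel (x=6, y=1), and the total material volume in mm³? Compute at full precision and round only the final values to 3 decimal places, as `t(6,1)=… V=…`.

span = t_max - t_min = 2.74 - 0.98 = 1.760
L(6,1) = 27, L_eff = 1 - 27/255 = 0.894118 (inverted)
t(6,1) = 2.74 - 1.760·0.894118 = 1.166
Σt over all 8·7 pixels = 677572/6375 ≈ 106.2858039
V = pitch²·Σt = 0.64²·677572/6375 = 43.535

t(6,1)=1.166 V=43.535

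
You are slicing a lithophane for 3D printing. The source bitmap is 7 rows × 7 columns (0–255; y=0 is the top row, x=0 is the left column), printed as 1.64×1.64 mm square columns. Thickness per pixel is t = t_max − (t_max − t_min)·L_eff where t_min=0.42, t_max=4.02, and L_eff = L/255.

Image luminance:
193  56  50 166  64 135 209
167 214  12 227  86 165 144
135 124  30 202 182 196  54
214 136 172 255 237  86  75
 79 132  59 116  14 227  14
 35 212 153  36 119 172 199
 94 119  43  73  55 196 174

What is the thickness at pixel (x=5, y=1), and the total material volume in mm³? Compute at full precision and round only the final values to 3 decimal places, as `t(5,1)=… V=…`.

t(5,1)=1.691 V=290.315

span = t_max - t_min = 4.02 - 0.42 = 3.600
L(5,1) = 165, L_eff = 165/255 = 0.647059
t(5,1) = 4.02 - 3.600·0.647059 = 1.691
Σt over all 7·7 pixels = 107.94
V = pitch²·Σt = 1.64²·107.94 = 290.315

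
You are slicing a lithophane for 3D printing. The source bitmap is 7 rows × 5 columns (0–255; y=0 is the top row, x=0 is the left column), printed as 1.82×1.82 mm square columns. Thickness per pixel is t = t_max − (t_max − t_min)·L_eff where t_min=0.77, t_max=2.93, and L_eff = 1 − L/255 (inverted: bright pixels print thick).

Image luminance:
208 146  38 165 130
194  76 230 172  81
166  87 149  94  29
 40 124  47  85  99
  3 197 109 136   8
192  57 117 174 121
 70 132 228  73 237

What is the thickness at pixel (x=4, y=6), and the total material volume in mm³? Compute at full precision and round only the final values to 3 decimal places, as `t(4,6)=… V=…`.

span = t_max - t_min = 2.93 - 0.77 = 2.160
L(4,6) = 237, L_eff = 1 - 237/255 = 0.070588 (inverted)
t(4,6) = 2.93 - 2.160·0.070588 = 2.778
Σt over all 7·5 pixels = 532483/8500 ≈ 62.6450588
V = pitch²·Σt = 1.82²·532483/8500 = 207.505

t(4,6)=2.778 V=207.505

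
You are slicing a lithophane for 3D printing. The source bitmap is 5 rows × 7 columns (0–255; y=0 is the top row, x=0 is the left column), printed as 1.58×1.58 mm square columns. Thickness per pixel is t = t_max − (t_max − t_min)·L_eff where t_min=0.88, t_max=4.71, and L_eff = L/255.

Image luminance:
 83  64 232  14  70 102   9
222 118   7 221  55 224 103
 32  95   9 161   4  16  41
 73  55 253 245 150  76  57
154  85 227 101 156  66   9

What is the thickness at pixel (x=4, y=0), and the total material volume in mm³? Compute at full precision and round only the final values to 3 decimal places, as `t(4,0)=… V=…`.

span = t_max - t_min = 4.71 - 0.88 = 3.830
L(4,0) = 70, L_eff = 70/255 = 0.274510
t(4,0) = 4.71 - 3.830·0.274510 = 3.659
Σt over all 5·7 pixels = 707272/6375 ≈ 110.9446275
V = pitch²·Σt = 1.58²·707272/6375 = 276.962

t(4,0)=3.659 V=276.962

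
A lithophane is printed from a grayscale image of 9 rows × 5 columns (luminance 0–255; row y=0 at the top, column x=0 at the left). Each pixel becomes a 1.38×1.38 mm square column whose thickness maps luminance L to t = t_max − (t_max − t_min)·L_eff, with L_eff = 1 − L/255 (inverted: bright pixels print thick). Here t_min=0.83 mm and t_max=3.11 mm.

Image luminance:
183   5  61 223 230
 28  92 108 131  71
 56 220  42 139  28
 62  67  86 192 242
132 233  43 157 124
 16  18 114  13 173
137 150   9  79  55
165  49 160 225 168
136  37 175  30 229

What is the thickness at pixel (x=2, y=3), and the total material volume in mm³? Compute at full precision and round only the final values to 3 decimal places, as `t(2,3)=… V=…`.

span = t_max - t_min = 3.11 - 0.83 = 2.280
L(2,3) = 86, L_eff = 1 - 86/255 = 0.662745 (inverted)
t(2,3) = 3.11 - 2.280·0.662745 = 1.599
Σt over all 9·5 pixels = 704543/8500 ≈ 82.8874118
V = pitch²·Σt = 1.38²·704543/8500 = 157.851

t(2,3)=1.599 V=157.851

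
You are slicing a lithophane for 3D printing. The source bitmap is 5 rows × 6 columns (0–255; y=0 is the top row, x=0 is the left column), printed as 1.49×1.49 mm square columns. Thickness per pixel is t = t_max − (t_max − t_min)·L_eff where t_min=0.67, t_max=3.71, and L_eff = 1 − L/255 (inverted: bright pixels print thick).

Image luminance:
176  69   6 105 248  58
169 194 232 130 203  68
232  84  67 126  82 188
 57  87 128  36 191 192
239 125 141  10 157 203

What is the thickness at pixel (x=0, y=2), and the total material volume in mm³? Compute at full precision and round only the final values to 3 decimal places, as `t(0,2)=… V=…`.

span = t_max - t_min = 3.71 - 0.67 = 3.040
L(0,2) = 232, L_eff = 1 - 232/255 = 0.090196 (inverted)
t(0,2) = 3.71 - 3.040·0.090196 = 3.436
Σt over all 5·6 pixels = 864731/12750 ≈ 67.8220392
V = pitch²·Σt = 1.49²·864731/12750 = 150.572

t(0,2)=3.436 V=150.572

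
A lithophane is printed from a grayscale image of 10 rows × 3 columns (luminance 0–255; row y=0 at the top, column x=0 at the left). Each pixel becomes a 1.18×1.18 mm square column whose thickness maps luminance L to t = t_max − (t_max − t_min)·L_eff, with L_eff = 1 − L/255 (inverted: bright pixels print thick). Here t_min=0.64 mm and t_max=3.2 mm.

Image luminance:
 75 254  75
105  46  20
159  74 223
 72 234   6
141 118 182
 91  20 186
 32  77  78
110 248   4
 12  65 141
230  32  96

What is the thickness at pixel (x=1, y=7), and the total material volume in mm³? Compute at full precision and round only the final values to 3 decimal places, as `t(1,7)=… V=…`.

t(1,7)=3.130 V=71.549

span = t_max - t_min = 3.2 - 0.64 = 2.560
L(1,7) = 248, L_eff = 1 - 248/255 = 0.027451 (inverted)
t(1,7) = 3.2 - 2.560·0.027451 = 3.130
Σt over all 10·3 pixels = 327584/6375 ≈ 51.3857255
V = pitch²·Σt = 1.18²·327584/6375 = 71.549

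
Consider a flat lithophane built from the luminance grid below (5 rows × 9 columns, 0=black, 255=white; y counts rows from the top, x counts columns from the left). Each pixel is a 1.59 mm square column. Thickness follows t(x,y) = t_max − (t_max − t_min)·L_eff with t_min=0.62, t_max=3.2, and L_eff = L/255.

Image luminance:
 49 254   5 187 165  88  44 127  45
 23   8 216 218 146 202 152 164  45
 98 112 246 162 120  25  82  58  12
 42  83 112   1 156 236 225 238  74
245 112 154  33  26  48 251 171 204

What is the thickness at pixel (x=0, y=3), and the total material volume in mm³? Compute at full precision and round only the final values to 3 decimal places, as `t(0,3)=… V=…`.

t(0,3)=2.775 V=224.286

span = t_max - t_min = 3.2 - 0.62 = 2.580
L(0,3) = 42, L_eff = 42/255 = 0.164706
t(0,3) = 3.2 - 2.580·0.164706 = 2.775
Σt over all 5·9 pixels = 188524/2125 ≈ 88.7171765
V = pitch²·Σt = 1.59²·188524/2125 = 224.286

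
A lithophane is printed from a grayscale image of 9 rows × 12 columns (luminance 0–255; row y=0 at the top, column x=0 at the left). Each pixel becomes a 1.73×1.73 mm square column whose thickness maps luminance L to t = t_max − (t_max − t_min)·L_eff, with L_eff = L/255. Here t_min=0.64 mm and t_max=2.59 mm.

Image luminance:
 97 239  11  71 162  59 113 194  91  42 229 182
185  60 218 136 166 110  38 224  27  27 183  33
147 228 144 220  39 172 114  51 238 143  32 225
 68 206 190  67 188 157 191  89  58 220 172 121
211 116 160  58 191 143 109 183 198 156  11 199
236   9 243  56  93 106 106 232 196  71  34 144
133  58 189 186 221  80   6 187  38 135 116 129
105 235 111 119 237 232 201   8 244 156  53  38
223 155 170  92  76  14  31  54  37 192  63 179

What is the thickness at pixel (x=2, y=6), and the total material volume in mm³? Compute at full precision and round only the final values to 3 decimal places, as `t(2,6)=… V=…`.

t(2,6)=1.145 V=513.531

span = t_max - t_min = 2.59 - 0.64 = 1.950
L(2,6) = 189, L_eff = 189/255 = 0.741176
t(2,6) = 2.59 - 1.950·0.741176 = 1.145
Σt over all 9·12 pixels = 291691/1700 ≈ 171.5829412
V = pitch²·Σt = 1.73²·291691/1700 = 513.531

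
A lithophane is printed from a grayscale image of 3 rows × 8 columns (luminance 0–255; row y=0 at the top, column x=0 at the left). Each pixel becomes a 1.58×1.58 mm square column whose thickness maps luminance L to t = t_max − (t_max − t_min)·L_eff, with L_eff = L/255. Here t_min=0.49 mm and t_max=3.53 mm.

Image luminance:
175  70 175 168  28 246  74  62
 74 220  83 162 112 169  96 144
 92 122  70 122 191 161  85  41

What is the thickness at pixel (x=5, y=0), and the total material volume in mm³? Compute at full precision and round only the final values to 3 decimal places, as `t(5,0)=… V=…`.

t(5,0)=0.597 V=123.938

span = t_max - t_min = 3.53 - 0.49 = 3.040
L(5,0) = 246, L_eff = 246/255 = 0.964706
t(5,0) = 3.53 - 3.040·0.964706 = 0.597
Σt over all 3·8 pixels = 316498/6375 ≈ 49.6467451
V = pitch²·Σt = 1.58²·316498/6375 = 123.938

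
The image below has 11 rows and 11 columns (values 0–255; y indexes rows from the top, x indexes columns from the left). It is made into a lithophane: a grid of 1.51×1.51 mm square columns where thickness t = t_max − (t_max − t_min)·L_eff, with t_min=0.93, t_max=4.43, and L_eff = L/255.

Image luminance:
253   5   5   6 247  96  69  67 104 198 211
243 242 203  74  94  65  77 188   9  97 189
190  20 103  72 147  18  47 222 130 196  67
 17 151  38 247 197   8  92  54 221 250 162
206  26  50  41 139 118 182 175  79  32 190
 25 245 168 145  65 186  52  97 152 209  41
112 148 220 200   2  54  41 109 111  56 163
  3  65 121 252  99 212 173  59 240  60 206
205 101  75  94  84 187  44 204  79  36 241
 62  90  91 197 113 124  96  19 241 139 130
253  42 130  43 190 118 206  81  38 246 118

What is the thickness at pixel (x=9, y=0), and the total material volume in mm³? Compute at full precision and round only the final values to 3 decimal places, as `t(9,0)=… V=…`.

span = t_max - t_min = 4.43 - 0.93 = 3.500
L(9,0) = 198, L_eff = 198/255 = 0.776471
t(9,0) = 4.43 - 3.500·0.776471 = 1.712
Σt over all 11·11 pixels = 1695163/5100 ≈ 332.3849020
V = pitch²·Σt = 1.51²·1695163/5100 = 757.871

t(9,0)=1.712 V=757.871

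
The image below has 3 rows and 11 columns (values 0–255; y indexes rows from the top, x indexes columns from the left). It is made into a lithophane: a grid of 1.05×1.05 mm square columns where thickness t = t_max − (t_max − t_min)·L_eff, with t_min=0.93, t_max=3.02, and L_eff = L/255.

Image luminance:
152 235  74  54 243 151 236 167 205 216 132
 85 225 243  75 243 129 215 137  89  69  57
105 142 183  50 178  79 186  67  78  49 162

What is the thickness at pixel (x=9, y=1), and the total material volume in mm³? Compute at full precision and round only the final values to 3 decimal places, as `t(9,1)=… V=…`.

t(9,1)=2.454 V=67.306

span = t_max - t_min = 3.02 - 0.93 = 2.090
L(9,1) = 69, L_eff = 69/255 = 0.270588
t(9,1) = 3.02 - 2.090·0.270588 = 2.454
Σt over all 3·11 pixels = 1556731/25500 ≈ 61.0482745
V = pitch²·Σt = 1.05²·1556731/25500 = 67.306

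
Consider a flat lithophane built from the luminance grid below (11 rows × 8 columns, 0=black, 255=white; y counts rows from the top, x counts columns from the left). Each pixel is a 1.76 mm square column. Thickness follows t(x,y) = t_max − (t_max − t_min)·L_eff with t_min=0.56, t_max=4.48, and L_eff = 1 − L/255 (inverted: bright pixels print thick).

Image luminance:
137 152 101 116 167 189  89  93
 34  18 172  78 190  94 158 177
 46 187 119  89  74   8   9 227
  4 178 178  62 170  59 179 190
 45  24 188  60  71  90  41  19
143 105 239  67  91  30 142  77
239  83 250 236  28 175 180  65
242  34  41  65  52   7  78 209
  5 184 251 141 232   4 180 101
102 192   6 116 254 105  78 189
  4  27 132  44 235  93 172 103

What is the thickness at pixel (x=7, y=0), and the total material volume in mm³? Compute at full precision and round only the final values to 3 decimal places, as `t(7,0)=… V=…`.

span = t_max - t_min = 4.48 - 0.56 = 3.920
L(7,0) = 93, L_eff = 1 - 93/255 = 0.635294 (inverted)
t(7,0) = 4.48 - 3.920·0.635294 = 1.990
Σt over all 11·8 pixels = 86996/425 ≈ 204.6964706
V = pitch²·Σt = 1.76²·86996/425 = 634.068

t(7,0)=1.990 V=634.068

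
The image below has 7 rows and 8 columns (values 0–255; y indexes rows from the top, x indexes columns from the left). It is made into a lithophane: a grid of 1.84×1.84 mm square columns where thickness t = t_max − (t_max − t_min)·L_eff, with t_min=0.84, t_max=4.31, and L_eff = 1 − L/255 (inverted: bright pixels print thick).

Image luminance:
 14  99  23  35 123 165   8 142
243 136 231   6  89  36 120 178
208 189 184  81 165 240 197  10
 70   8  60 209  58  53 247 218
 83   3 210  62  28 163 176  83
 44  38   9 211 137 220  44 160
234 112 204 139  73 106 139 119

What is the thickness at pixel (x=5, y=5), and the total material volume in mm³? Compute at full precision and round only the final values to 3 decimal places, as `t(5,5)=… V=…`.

t(5,5)=3.834 V=465.260

span = t_max - t_min = 4.31 - 0.84 = 3.470
L(5,5) = 220, L_eff = 1 - 220/255 = 0.137255 (inverted)
t(5,5) = 4.31 - 3.470·0.137255 = 3.834
Σt over all 7·8 pixels = 584049/4250 ≈ 137.4232941
V = pitch²·Σt = 1.84²·584049/4250 = 465.260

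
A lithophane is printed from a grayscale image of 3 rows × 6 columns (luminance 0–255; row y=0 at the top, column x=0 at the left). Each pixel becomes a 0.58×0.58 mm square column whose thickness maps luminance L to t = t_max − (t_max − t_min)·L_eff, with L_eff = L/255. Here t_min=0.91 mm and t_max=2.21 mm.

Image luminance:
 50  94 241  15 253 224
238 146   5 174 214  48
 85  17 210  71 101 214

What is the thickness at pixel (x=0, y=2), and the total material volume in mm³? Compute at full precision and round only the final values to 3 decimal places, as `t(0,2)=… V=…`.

t(0,2)=1.777 V=9.266

span = t_max - t_min = 2.21 - 0.91 = 1.300
L(0,2) = 85, L_eff = 85/255 = 0.333333
t(0,2) = 2.21 - 1.300·0.333333 = 1.777
Σt over all 3·6 pixels = 23413/850 ≈ 27.5447059
V = pitch²·Σt = 0.58²·23413/850 = 9.266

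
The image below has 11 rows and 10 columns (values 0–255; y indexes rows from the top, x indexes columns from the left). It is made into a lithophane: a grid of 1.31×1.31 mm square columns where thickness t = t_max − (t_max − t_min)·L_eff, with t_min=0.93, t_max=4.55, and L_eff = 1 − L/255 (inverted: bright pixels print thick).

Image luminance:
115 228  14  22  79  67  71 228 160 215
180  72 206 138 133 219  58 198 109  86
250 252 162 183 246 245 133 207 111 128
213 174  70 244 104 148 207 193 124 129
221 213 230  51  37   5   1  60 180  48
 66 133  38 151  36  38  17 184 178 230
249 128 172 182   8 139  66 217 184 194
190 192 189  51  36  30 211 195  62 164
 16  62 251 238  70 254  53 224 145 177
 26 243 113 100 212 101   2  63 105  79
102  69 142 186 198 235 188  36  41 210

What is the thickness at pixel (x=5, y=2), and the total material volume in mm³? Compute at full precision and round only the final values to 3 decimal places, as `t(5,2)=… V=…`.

t(5,2)=4.408 V=541.911

span = t_max - t_min = 4.55 - 0.93 = 3.620
L(5,2) = 245, L_eff = 1 - 245/255 = 0.039216 (inverted)
t(5,2) = 4.55 - 3.620·0.039216 = 4.408
Σt over all 11·10 pixels = 4026203/12750 ≈ 315.7806275
V = pitch²·Σt = 1.31²·4026203/12750 = 541.911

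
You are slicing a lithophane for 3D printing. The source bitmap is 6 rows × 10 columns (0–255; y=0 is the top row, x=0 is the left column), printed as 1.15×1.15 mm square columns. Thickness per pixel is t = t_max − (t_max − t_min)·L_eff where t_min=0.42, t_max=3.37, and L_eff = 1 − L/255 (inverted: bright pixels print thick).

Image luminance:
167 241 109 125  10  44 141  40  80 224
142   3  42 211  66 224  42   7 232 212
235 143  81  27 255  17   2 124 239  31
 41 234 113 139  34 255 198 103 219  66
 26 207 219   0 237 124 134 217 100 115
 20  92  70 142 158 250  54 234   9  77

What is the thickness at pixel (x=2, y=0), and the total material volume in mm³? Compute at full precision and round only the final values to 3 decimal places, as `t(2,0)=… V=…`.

t(2,0)=1.681 V=146.589

span = t_max - t_min = 3.37 - 0.42 = 2.950
L(2,0) = 109, L_eff = 1 - 109/255 = 0.572549 (inverted)
t(2,0) = 3.37 - 2.950·0.572549 = 1.681
Σt over all 6·10 pixels = 565297/5100 ≈ 110.8425490
V = pitch²·Σt = 1.15²·565297/5100 = 146.589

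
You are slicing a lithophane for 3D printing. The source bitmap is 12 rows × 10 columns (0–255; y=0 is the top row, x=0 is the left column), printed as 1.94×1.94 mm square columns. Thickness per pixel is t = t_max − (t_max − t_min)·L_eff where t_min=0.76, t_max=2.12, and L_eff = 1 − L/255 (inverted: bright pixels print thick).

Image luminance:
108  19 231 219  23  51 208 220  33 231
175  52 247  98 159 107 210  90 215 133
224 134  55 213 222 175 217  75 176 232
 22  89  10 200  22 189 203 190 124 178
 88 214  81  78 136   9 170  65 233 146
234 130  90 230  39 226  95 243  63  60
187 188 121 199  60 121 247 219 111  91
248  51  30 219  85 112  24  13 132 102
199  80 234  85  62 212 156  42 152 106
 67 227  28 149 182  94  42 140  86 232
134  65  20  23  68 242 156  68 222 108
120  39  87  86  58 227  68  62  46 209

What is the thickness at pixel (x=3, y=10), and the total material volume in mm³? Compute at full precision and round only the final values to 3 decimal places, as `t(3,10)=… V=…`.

span = t_max - t_min = 2.12 - 0.76 = 1.360
L(3,10) = 23, L_eff = 1 - 23/255 = 0.909804 (inverted)
t(3,10) = 2.12 - 1.360·0.909804 = 0.883
Σt over all 12·10 pixels = 65504/375 ≈ 174.6773333
V = pitch²·Σt = 1.94²·65504/375 = 657.416

t(3,10)=0.883 V=657.416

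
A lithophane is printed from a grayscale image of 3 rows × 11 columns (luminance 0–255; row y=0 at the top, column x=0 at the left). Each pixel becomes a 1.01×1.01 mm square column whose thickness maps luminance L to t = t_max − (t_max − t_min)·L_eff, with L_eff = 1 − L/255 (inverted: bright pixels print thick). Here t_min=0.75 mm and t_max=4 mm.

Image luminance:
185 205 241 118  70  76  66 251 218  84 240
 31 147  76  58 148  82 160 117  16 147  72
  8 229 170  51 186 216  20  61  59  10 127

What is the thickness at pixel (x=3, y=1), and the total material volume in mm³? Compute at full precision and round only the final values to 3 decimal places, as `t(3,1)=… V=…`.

span = t_max - t_min = 4 - 0.75 = 3.250
L(3,1) = 58, L_eff = 1 - 58/255 = 0.772549 (inverted)
t(3,1) = 4 - 3.250·0.772549 = 1.489
Σt over all 3·11 pixels = 2551/34 ≈ 75.0294118
V = pitch²·Σt = 1.01²·2551/34 = 76.538

t(3,1)=1.489 V=76.538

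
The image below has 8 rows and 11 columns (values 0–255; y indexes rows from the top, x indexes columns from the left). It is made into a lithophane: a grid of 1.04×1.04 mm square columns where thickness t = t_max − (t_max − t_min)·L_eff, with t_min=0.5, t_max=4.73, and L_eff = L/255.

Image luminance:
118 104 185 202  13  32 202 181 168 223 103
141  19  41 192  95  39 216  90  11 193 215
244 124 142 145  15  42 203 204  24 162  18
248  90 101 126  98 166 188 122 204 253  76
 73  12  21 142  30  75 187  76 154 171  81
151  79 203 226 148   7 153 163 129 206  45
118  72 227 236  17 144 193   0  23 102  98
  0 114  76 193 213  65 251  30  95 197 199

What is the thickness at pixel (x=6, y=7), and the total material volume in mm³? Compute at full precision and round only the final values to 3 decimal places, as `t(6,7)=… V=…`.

t(6,7)=0.566 V=253.329

span = t_max - t_min = 4.73 - 0.5 = 4.230
L(6,7) = 251, L_eff = 251/255 = 0.984314
t(6,7) = 4.73 - 4.230·0.984314 = 0.566
Σt over all 8·11 pixels = 1990847/8500 ≈ 234.2172941
V = pitch²·Σt = 1.04²·1990847/8500 = 253.329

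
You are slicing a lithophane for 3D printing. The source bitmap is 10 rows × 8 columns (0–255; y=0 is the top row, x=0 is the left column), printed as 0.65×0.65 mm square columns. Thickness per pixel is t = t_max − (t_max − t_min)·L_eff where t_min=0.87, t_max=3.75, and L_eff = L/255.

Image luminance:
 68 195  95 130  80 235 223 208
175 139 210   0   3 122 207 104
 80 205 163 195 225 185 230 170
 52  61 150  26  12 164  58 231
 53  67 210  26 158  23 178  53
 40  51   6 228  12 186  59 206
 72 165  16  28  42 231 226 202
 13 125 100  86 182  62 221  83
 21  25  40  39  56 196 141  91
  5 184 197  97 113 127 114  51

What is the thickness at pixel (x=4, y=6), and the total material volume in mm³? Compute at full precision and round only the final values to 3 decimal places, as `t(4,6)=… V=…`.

span = t_max - t_min = 3.75 - 0.87 = 2.880
L(4,6) = 42, L_eff = 42/255 = 0.164706
t(4,6) = 3.75 - 2.880·0.164706 = 3.276
Σt over all 10·8 pixels = 414108/2125 ≈ 194.8743529
V = pitch²·Σt = 0.65²·414108/2125 = 82.334

t(4,6)=3.276 V=82.334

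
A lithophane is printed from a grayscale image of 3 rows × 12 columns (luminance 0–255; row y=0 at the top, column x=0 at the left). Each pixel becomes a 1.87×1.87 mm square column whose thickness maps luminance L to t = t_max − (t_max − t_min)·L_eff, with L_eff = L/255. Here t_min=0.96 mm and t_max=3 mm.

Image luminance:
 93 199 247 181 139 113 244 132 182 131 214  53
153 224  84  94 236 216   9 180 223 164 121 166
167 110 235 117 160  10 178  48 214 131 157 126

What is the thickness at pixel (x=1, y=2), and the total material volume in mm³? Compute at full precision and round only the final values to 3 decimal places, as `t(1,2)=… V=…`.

t(1,2)=2.120 V=225.172

span = t_max - t_min = 3 - 0.96 = 2.040
L(1,2) = 110, L_eff = 110/255 = 0.431373
t(1,2) = 3 - 2.040·0.431373 = 2.120
Σt over all 3·12 pixels = 64.392
V = pitch²·Σt = 1.87²·64.392 = 225.172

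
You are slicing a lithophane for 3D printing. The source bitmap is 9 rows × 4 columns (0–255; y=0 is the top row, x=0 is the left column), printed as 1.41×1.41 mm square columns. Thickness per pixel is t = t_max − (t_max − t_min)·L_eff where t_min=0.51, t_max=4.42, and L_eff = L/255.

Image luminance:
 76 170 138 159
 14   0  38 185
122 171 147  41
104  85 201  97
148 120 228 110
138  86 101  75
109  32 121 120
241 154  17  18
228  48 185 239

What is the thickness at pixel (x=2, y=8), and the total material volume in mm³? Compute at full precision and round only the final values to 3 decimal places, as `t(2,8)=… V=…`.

span = t_max - t_min = 4.42 - 0.51 = 3.910
L(2,8) = 185, L_eff = 185/255 = 0.725490
t(2,8) = 4.42 - 3.910·0.725490 = 1.583
Σt over all 9·4 pixels = 93.708
V = pitch²·Σt = 1.41²·93.708 = 186.301

t(2,8)=1.583 V=186.301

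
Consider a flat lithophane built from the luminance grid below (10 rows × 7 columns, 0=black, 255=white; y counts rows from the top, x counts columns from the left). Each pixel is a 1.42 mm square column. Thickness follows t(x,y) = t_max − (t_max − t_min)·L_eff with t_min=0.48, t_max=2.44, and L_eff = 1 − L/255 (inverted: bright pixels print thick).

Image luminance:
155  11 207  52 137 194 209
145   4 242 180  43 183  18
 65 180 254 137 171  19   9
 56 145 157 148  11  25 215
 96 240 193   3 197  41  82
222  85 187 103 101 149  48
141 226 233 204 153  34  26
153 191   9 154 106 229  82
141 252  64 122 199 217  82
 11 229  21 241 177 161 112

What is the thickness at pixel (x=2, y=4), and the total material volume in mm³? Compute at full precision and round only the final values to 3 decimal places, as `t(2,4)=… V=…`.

span = t_max - t_min = 2.44 - 0.48 = 1.960
L(2,4) = 193, L_eff = 1 - 193/255 = 0.243137 (inverted)
t(2,4) = 2.44 - 1.960·0.243137 = 1.963
Σt over all 10·7 pixels = 659561/6375 ≈ 103.4605490
V = pitch²·Σt = 1.42²·659561/6375 = 208.618

t(2,4)=1.963 V=208.618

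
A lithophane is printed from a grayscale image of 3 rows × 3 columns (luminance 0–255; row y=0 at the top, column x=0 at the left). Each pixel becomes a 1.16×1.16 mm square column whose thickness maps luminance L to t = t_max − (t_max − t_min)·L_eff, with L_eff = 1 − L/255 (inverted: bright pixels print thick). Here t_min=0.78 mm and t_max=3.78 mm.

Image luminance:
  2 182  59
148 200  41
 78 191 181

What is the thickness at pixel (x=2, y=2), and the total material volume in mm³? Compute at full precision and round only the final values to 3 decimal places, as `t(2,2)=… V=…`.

t(2,2)=2.909 V=26.575

span = t_max - t_min = 3.78 - 0.78 = 3.000
L(2,2) = 181, L_eff = 1 - 181/255 = 0.290196 (inverted)
t(2,2) = 3.78 - 3.000·0.290196 = 2.909
Σt over all 3·3 pixels = 16787/850 ≈ 19.7494118
V = pitch²·Σt = 1.16²·16787/850 = 26.575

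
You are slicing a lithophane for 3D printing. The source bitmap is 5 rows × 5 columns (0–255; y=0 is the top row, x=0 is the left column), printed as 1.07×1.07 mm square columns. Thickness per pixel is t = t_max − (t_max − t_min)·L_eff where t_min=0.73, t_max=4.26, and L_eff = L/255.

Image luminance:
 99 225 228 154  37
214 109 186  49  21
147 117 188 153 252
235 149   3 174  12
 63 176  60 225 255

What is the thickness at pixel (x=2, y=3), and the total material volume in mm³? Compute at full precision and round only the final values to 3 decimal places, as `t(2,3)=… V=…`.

span = t_max - t_min = 4.26 - 0.73 = 3.530
L(2,3) = 3, L_eff = 3/255 = 0.011765
t(2,3) = 4.26 - 3.530·0.011765 = 4.218
Σt over all 5·5 pixels = 489769/8500 ≈ 57.6198824
V = pitch²·Σt = 1.07²·489769/8500 = 65.969

t(2,3)=4.218 V=65.969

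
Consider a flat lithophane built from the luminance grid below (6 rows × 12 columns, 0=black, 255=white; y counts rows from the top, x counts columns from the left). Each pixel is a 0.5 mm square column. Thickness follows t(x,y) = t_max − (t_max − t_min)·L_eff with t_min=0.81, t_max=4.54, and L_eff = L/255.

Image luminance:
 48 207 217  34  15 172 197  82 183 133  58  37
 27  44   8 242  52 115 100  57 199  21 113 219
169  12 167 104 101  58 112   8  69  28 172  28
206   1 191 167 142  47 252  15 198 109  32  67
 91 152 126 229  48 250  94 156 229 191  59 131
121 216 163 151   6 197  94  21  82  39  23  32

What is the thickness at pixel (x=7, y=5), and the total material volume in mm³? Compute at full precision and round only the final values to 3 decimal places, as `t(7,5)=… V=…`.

t(7,5)=4.233 V=52.699

span = t_max - t_min = 4.54 - 0.81 = 3.730
L(7,5) = 21, L_eff = 21/255 = 0.082353
t(7,5) = 4.54 - 3.730·0.082353 = 4.233
Σt over all 6·12 pixels = 1343828/6375 ≈ 210.7965490
V = pitch²·Σt = 0.5²·1343828/6375 = 52.699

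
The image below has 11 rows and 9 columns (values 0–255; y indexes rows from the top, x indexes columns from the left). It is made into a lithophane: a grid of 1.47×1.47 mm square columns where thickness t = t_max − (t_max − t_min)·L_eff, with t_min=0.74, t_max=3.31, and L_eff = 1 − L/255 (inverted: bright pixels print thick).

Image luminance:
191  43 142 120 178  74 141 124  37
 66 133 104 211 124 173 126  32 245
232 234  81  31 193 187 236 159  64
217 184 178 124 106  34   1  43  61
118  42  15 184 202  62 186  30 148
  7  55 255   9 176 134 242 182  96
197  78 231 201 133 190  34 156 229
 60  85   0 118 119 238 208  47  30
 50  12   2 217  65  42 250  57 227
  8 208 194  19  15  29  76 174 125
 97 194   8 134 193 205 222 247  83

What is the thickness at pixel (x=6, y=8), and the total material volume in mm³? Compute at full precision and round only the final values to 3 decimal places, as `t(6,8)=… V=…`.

t(6,8)=3.260 V=425.726

span = t_max - t_min = 3.31 - 0.74 = 2.570
L(6,8) = 250, L_eff = 1 - 250/255 = 0.019608 (inverted)
t(6,8) = 3.31 - 2.570·0.019608 = 3.260
Σt over all 11·9 pixels = 1674611/8500 ≈ 197.0130588
V = pitch²·Σt = 1.47²·1674611/8500 = 425.726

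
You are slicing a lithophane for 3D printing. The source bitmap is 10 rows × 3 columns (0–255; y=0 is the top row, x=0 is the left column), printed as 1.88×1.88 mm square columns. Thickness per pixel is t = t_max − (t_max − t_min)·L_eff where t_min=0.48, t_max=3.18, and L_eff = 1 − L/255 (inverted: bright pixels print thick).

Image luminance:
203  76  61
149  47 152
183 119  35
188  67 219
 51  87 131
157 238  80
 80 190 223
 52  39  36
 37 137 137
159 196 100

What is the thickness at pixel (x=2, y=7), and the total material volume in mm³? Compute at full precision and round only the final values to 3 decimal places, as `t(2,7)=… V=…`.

t(2,7)=0.861 V=186.704

span = t_max - t_min = 3.18 - 0.48 = 2.700
L(2,7) = 36, L_eff = 1 - 36/255 = 0.858824 (inverted)
t(2,7) = 3.18 - 2.700·0.858824 = 0.861
Σt over all 10·3 pixels = 44901/850 ≈ 52.8247059
V = pitch²·Σt = 1.88²·44901/850 = 186.704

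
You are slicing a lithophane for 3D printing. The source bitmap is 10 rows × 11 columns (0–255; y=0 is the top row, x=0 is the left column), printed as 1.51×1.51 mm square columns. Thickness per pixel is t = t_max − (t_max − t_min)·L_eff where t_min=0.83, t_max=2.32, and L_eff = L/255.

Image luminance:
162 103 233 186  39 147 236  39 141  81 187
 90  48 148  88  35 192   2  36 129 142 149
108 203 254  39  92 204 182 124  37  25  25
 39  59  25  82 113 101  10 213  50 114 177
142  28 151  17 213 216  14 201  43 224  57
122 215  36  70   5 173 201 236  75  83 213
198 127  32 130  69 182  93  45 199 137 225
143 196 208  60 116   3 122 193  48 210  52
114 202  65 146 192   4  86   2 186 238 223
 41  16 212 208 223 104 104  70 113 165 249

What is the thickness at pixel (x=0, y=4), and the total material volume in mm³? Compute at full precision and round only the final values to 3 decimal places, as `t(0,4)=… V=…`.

span = t_max - t_min = 2.32 - 0.83 = 1.490
L(0,4) = 142, L_eff = 142/255 = 0.556863
t(0,4) = 2.32 - 1.490·0.556863 = 1.490
Σt over all 10·11 pixels = 180589/1020 ≈ 177.0480392
V = pitch²·Σt = 1.51²·180589/1020 = 403.687

t(0,4)=1.490 V=403.687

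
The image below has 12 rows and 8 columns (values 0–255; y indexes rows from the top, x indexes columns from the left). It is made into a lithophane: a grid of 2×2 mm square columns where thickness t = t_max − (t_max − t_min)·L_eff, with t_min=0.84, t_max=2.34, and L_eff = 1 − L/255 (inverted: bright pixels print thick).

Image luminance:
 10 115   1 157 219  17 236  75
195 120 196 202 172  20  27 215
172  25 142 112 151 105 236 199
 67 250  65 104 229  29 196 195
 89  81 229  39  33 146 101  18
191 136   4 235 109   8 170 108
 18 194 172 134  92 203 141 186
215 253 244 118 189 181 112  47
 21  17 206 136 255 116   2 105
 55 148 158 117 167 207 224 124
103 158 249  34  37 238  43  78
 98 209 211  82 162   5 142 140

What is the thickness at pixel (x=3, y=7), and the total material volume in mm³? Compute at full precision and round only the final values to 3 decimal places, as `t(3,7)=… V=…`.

span = t_max - t_min = 2.34 - 0.84 = 1.500
L(3,7) = 118, L_eff = 1 - 118/255 = 0.537255 (inverted)
t(3,7) = 2.34 - 1.500·0.537255 = 1.534
Σt over all 12·8 pixels = 131029/850 ≈ 154.1517647
V = pitch²·Σt = 2²·131029/850 = 616.607

t(3,7)=1.534 V=616.607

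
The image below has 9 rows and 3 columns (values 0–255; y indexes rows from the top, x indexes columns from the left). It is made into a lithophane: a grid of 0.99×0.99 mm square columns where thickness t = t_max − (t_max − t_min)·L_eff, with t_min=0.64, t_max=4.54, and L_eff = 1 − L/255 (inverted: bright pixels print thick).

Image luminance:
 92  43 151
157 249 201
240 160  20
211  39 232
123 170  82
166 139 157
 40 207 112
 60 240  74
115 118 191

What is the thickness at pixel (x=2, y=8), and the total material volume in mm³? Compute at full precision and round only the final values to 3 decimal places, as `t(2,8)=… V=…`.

span = t_max - t_min = 4.54 - 0.64 = 3.900
L(2,8) = 191, L_eff = 1 - 191/255 = 0.250980 (inverted)
t(2,8) = 4.54 - 3.900·0.250980 = 3.561
Σt over all 9·3 pixels = 12789/170 ≈ 75.2294118
V = pitch²·Σt = 0.99²·12789/170 = 73.732

t(2,8)=3.561 V=73.732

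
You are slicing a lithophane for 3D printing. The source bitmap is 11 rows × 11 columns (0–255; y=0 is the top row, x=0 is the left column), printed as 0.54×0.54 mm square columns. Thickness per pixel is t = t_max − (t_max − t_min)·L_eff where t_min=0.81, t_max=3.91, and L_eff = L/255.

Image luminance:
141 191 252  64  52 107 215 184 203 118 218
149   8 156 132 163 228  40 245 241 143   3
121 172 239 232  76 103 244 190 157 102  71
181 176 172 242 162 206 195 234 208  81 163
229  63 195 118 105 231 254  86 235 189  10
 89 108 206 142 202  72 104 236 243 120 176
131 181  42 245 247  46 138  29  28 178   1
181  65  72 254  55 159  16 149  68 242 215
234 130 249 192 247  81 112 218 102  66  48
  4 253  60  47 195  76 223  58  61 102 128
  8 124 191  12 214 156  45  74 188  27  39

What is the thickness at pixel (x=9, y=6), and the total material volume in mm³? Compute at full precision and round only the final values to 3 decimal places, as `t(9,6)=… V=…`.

t(9,6)=1.746 V=77.344

span = t_max - t_min = 3.91 - 0.81 = 3.100
L(9,6) = 178, L_eff = 178/255 = 0.698039
t(9,6) = 3.91 - 3.100·0.698039 = 1.746
Σt over all 11·11 pixels = 1352723/5100 ≈ 265.2398039
V = pitch²·Σt = 0.54²·1352723/5100 = 77.344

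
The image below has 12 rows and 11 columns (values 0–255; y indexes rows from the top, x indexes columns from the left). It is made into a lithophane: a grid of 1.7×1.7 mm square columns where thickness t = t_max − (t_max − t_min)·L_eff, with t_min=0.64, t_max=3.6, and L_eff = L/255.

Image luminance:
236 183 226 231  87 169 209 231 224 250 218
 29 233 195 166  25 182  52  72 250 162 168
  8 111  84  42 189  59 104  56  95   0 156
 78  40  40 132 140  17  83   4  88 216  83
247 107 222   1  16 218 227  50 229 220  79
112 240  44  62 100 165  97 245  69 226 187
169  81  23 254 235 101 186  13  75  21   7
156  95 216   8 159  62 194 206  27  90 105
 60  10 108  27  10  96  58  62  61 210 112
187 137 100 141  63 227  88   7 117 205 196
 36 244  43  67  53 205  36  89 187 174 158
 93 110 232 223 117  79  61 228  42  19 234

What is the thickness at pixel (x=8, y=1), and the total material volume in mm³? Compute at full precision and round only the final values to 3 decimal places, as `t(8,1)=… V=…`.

t(8,1)=0.698 V=827.155

span = t_max - t_min = 3.6 - 0.64 = 2.960
L(8,1) = 250, L_eff = 250/255 = 0.980392
t(8,1) = 3.6 - 2.960·0.980392 = 0.698
Σt over all 12·11 pixels = 608202/2125 ≈ 286.2127059
V = pitch²·Σt = 1.7²·608202/2125 = 827.155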